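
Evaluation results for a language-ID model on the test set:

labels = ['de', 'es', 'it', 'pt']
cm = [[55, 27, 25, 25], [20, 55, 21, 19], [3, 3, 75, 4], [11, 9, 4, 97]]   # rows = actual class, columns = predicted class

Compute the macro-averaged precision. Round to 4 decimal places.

0.6180

Per-class precision (TP/(TP+FP)):
  de: TP=55, FP=20+3+11=34 → 55/89 = 0.61798
  es: TP=55, FP=27+3+9=39 → 55/94 = 0.58511
  it: TP=75, FP=25+21+4=50 → 75/125 = 0.60000
  pt: TP=97, FP=25+19+4=48 → 97/145 = 0.66897
Macro-precision = mean = (0.61798 + 0.58511 + 0.60000 + 0.66897) / 4 = 0.6180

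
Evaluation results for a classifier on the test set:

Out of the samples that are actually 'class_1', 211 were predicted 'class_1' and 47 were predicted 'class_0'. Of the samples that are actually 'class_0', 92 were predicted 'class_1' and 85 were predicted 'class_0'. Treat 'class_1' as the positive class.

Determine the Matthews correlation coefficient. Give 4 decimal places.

MCC = (TP·TN − FP·FN) / √((TP+FP)(TP+FN)(TN+FP)(TN+FN))
Numerator = 211·85 − 92·47 = 13611
Denominator = √(303·258·177·132) = √1826457336 = 42737.0722
MCC = 13611 / 42737.0722 = 0.3185

0.3185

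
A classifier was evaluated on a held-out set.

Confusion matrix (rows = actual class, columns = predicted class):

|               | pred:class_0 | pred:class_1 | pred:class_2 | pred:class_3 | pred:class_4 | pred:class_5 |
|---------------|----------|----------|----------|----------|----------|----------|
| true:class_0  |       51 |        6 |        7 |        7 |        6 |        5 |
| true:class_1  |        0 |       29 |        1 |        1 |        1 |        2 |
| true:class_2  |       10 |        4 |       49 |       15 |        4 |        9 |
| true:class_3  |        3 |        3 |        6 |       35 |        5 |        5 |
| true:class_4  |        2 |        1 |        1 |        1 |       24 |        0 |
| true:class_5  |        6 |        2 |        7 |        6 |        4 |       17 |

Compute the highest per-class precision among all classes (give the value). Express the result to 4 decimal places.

Per-class precision (TP/(TP+FP)):
  class_0: TP=51, FP=0+10+3+2+6=21 → 51/72 = 0.70833
  class_1: TP=29, FP=6+4+3+1+2=16 → 29/45 = 0.64444
  class_2: TP=49, FP=7+1+6+1+7=22 → 49/71 = 0.69014
  class_3: TP=35, FP=7+1+15+1+6=30 → 35/65 = 0.53846
  class_4: TP=24, FP=6+1+4+5+4=20 → 24/44 = 0.54545
  class_5: TP=17, FP=5+2+9+5+0=21 → 17/38 = 0.44737
Highest is class 'class_0' with precision = 0.7083.

0.7083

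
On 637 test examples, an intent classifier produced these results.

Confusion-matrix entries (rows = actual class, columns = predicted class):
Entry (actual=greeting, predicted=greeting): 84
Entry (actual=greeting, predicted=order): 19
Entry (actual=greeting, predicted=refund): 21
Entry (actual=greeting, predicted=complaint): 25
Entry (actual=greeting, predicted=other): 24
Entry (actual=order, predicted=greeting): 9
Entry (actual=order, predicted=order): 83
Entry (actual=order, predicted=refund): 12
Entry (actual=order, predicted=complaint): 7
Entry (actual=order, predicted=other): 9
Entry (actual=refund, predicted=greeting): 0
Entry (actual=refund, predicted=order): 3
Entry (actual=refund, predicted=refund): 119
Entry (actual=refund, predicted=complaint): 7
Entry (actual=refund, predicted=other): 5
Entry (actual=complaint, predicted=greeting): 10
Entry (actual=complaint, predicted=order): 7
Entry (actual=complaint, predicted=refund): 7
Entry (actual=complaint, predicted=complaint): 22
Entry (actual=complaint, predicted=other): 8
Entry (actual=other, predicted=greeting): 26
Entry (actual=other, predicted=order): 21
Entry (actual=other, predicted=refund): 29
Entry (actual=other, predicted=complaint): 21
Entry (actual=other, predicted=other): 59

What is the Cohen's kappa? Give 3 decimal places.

0.465

Observed agreement pₒ = trace/N = 367/637 = 0.5761
Expected agreement pₑ = Σ (rowᵢ·colᵢ)/N² = (173·129 + 120·133 + 134·188 + 54·82 + 156·105)/637² = 0.2077
κ = (pₒ − pₑ)/(1 − pₑ) = (0.5761 − 0.2077)/(1 − 0.2077) = 0.465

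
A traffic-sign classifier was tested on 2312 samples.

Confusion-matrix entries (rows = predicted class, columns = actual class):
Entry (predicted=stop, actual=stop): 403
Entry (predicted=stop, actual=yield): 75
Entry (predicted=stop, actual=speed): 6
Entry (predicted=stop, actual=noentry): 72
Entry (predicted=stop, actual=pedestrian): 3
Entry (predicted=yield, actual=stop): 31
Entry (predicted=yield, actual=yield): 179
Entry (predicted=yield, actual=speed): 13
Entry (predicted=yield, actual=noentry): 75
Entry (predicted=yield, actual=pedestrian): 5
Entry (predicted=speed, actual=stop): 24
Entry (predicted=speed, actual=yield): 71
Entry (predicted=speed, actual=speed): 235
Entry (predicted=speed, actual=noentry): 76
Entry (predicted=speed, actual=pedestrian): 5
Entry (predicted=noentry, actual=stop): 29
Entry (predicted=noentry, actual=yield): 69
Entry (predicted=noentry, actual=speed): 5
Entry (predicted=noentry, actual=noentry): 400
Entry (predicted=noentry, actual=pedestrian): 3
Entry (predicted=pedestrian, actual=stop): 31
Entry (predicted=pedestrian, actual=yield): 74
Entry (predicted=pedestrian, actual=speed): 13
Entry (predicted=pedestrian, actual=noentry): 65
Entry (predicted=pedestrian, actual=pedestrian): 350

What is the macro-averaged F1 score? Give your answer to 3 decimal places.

Per-class F1 score (2·TP/(2·TP+FP+FN)):
  stop: TP=403, FP=75+6+72+3=156, FN=31+24+29+31=115 → 806/1077 = 0.7484
  yield: TP=179, FP=31+13+75+5=124, FN=75+71+69+74=289 → 358/771 = 0.4643
  speed: TP=235, FP=24+71+76+5=176, FN=6+13+5+13=37 → 470/683 = 0.6881
  noentry: TP=400, FP=29+69+5+3=106, FN=72+75+76+65=288 → 800/1194 = 0.6700
  pedestrian: TP=350, FP=31+74+13+65=183, FN=3+5+5+3=16 → 700/899 = 0.7786
Macro-F1 score = mean = (0.7484 + 0.4643 + 0.6881 + 0.6700 + 0.7786) / 5 = 0.670

0.670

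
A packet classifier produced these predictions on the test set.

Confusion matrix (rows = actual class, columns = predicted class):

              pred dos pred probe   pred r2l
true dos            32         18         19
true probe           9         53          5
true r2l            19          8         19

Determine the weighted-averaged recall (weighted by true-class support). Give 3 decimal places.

0.571

Per-class recall (TP/(TP+FN)):
  dos: TP=32, FN=18+19=37 → 32/69 = 0.4638
  probe: TP=53, FN=9+5=14 → 53/67 = 0.7910
  r2l: TP=19, FN=19+8=27 → 19/46 = 0.4130
Weighted-recall = Σ (supportᵢ/N)·recallᵢ with N=182: (69/182)·0.4638 + (67/182)·0.7910 + (46/182)·0.4130 = 0.571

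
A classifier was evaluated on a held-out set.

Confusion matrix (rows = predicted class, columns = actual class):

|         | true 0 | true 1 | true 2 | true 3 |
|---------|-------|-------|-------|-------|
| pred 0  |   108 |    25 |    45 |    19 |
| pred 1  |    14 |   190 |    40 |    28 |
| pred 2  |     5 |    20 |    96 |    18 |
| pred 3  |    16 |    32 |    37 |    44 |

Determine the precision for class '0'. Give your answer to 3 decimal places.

0.548

Treat '0' as positive and all other classes as negative.
precision = TP/(TP+FP).
0: TP=108, FP=25+45+19=89 → 108/197 = 0.5482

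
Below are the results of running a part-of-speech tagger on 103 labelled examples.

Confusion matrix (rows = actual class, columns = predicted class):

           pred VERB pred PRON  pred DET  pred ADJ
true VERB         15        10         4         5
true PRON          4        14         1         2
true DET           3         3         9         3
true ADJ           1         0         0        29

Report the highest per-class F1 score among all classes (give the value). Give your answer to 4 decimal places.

0.8406

Per-class F1 score (2·TP/(2·TP+FP+FN)):
  VERB: TP=15, FP=4+3+1=8, FN=10+4+5=19 → 30/57 = 0.52632
  PRON: TP=14, FP=10+3+0=13, FN=4+1+2=7 → 28/48 = 0.58333
  DET: TP=9, FP=4+1+0=5, FN=3+3+3=9 → 18/32 = 0.56250
  ADJ: TP=29, FP=5+2+3=10, FN=1+0+0=1 → 58/69 = 0.84058
Highest is class 'ADJ' with F1 score = 0.8406.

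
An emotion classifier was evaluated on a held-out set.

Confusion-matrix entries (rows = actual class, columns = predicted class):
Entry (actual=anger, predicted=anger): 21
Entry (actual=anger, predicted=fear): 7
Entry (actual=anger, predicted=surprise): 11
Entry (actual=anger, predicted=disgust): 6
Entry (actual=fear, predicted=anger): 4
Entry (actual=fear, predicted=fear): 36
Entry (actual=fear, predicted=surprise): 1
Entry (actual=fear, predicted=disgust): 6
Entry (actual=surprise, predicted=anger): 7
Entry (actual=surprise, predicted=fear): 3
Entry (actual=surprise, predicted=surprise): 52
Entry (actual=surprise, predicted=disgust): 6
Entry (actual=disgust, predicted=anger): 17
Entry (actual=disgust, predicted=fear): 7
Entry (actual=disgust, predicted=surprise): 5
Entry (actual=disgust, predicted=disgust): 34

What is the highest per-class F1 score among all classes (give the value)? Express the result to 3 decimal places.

Per-class F1 score (2·TP/(2·TP+FP+FN)):
  anger: TP=21, FP=4+7+17=28, FN=7+11+6=24 → 42/94 = 0.4468
  fear: TP=36, FP=7+3+7=17, FN=4+1+6=11 → 72/100 = 0.7200
  surprise: TP=52, FP=11+1+5=17, FN=7+3+6=16 → 104/137 = 0.7591
  disgust: TP=34, FP=6+6+6=18, FN=17+7+5=29 → 68/115 = 0.5913
Highest is class 'surprise' with F1 score = 0.759.

0.759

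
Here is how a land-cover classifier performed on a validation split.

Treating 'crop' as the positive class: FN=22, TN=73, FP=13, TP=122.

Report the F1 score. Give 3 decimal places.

Precision = TP/(TP+FP) = 122/135 = 0.9037
Recall = TP/(TP+FN) = 122/144 = 0.8472
F1 = 2·TP/(2·TP+FP+FN) = 244/279 = 0.875

0.875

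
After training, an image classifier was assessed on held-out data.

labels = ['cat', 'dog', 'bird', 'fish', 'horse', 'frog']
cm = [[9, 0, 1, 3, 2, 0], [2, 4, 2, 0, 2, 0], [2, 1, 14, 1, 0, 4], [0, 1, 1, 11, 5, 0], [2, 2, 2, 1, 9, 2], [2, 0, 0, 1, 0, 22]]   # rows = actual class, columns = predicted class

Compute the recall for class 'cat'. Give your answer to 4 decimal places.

Treat 'cat' as positive and all other classes as negative.
recall = TP/(TP+FN).
cat: TP=9, FN=0+1+3+2+0=6 → 9/15 = 0.60000

0.6000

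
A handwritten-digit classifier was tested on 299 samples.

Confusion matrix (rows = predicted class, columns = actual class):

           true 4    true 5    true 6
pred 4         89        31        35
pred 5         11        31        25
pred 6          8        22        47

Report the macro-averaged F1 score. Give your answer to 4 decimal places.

0.5328

Per-class F1 score (2·TP/(2·TP+FP+FN)):
  4: TP=89, FP=31+35=66, FN=11+8=19 → 178/263 = 0.67681
  5: TP=31, FP=11+25=36, FN=31+22=53 → 62/151 = 0.41060
  6: TP=47, FP=8+22=30, FN=35+25=60 → 94/184 = 0.51087
Macro-F1 score = mean = (0.67681 + 0.41060 + 0.51087) / 3 = 0.5328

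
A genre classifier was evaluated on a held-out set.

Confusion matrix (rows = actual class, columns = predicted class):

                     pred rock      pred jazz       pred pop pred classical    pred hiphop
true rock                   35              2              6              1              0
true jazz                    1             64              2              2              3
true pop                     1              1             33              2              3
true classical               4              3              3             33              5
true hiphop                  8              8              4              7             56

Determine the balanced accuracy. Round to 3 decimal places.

Balanced accuracy = mean of per-class recall.
  rock: recall = 35/44 = 0.7955
  jazz: recall = 64/72 = 0.8889
  pop: recall = 33/40 = 0.8250
  classical: recall = 33/48 = 0.6875
  hiphop: recall = 56/83 = 0.6747
Mean = (0.7955 + 0.8889 + 0.8250 + 0.6875 + 0.6747) / 5 = 0.774

0.774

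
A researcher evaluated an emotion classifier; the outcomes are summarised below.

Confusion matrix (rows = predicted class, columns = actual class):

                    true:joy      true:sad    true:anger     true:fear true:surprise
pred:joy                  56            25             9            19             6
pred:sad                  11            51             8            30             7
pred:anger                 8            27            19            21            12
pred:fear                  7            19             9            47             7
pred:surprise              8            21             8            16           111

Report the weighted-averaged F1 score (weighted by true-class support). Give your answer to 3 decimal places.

Per-class F1 score (2·TP/(2·TP+FP+FN)):
  joy: TP=56, FP=25+9+19+6=59, FN=11+8+7+8=34 → 112/205 = 0.5463
  sad: TP=51, FP=11+8+30+7=56, FN=25+27+19+21=92 → 102/250 = 0.4080
  anger: TP=19, FP=8+27+21+12=68, FN=9+8+9+8=34 → 38/140 = 0.2714
  fear: TP=47, FP=7+19+9+7=42, FN=19+30+21+16=86 → 94/222 = 0.4234
  surprise: TP=111, FP=8+21+8+16=53, FN=6+7+12+7=32 → 222/307 = 0.7231
Weighted-F1 score = Σ (supportᵢ/N)·F1 scoreᵢ with N=562: (90/562)·0.5463 + (143/562)·0.4080 + (53/562)·0.2714 + (133/562)·0.4234 + (143/562)·0.7231 = 0.501

0.501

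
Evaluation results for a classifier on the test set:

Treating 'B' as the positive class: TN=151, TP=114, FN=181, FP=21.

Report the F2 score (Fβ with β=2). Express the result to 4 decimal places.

0.4335

Fβ = (1+β²)·TP / ((1+β²)·TP + β²·FN + FP), with β²=4
= 5·114 / (5·114 + 4·181 + 21) = 0.4335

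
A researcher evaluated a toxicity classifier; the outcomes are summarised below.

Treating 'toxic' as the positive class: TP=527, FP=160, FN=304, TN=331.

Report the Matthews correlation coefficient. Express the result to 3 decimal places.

0.298

MCC = (TP·TN − FP·FN) / √((TP+FP)(TP+FN)(TN+FP)(TN+FN))
Numerator = 527·331 − 160·304 = 125797
Denominator = √(687·831·491·635) = √177997121145 = 421897.0504
MCC = 125797 / 421897.0504 = 0.298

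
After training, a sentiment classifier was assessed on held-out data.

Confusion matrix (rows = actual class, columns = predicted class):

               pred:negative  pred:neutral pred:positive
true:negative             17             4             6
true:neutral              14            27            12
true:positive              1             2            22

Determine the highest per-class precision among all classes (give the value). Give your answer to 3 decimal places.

0.818

Per-class precision (TP/(TP+FP)):
  negative: TP=17, FP=14+1=15 → 17/32 = 0.5313
  neutral: TP=27, FP=4+2=6 → 27/33 = 0.8182
  positive: TP=22, FP=6+12=18 → 22/40 = 0.5500
Highest is class 'neutral' with precision = 0.818.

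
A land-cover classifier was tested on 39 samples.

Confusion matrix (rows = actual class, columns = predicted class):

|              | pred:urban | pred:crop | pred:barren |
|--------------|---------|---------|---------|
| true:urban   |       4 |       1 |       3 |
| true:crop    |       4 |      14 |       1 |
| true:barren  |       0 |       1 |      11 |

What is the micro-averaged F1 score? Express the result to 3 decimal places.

Micro-averaging pools counts across classes: ΣTP=29, ΣFP=10, ΣFN=10.
Micro-F1 score = 2·TP/(2·TP+FP+FN) on pooled counts = 0.744 (equals overall accuracy in single-label multiclass).

0.744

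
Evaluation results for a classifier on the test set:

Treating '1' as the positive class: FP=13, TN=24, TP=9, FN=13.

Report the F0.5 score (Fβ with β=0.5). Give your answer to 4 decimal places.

0.4091

Fβ = (1+β²)·TP / ((1+β²)·TP + β²·FN + FP), with β²=1/4
= 1.25·9 / (1.25·9 + 0.25·13 + 13) = 0.4091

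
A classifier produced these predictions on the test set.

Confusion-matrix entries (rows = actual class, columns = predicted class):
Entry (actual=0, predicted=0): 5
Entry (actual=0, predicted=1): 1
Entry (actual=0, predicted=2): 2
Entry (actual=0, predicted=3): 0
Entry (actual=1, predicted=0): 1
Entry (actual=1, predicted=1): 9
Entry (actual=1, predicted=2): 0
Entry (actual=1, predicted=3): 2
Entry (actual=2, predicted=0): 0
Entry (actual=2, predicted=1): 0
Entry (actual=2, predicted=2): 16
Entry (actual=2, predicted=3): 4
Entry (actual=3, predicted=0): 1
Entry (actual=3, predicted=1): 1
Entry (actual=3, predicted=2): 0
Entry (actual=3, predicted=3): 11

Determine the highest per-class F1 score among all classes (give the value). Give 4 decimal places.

Per-class F1 score (2·TP/(2·TP+FP+FN)):
  0: TP=5, FP=1+0+1=2, FN=1+2+0=3 → 10/15 = 0.66667
  1: TP=9, FP=1+0+1=2, FN=1+0+2=3 → 18/23 = 0.78261
  2: TP=16, FP=2+0+0=2, FN=0+0+4=4 → 32/38 = 0.84211
  3: TP=11, FP=0+2+4=6, FN=1+1+0=2 → 22/30 = 0.73333
Highest is class '2' with F1 score = 0.8421.

0.8421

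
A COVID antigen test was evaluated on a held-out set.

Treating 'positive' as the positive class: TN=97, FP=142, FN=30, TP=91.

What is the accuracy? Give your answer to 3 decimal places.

Accuracy = (TP+TN)/N = (91+97)/360 = 0.522

0.522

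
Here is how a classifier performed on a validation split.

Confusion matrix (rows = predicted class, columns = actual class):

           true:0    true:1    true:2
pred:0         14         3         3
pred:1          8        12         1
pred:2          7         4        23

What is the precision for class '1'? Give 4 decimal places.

One-vs-rest for '1': TP = diagonal; FP = other classes predicted '1'; FN = '1' predicted as other.
precision = TP/(TP+FP).
1: TP=12, FP=8+1=9 → 12/21 = 0.57143

0.5714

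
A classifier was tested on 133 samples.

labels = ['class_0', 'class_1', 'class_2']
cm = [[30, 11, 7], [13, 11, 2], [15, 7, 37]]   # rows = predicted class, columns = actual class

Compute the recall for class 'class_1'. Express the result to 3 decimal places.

0.379

Treat 'class_1' as positive and all other classes as negative.
recall = TP/(TP+FN).
class_1: TP=11, FN=11+7=18 → 11/29 = 0.3793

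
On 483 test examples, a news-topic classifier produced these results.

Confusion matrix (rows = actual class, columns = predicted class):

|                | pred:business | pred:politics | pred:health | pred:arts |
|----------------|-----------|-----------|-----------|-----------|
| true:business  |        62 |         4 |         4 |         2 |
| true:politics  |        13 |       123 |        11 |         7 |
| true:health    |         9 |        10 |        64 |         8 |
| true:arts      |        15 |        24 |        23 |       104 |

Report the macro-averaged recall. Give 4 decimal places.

0.7474

Per-class recall (TP/(TP+FN)):
  business: TP=62, FN=4+4+2=10 → 62/72 = 0.86111
  politics: TP=123, FN=13+11+7=31 → 123/154 = 0.79870
  health: TP=64, FN=9+10+8=27 → 64/91 = 0.70330
  arts: TP=104, FN=15+24+23=62 → 104/166 = 0.62651
Macro-recall = mean = (0.86111 + 0.79870 + 0.70330 + 0.62651) / 4 = 0.7474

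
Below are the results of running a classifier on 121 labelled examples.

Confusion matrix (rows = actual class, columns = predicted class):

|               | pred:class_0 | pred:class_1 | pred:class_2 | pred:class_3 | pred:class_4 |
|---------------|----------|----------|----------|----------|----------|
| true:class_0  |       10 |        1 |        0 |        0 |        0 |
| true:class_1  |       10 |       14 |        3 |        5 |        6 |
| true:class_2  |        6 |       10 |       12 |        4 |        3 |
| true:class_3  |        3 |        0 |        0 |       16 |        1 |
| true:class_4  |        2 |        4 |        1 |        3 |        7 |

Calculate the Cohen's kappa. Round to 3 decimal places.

Observed agreement pₒ = trace/N = 59/121 = 0.4876
Expected agreement pₑ = Σ (rowᵢ·colᵢ)/N² = (11·31 + 38·29 + 35·16 + 20·28 + 17·17)/121² = 0.1948
κ = (pₒ − pₑ)/(1 − pₑ) = (0.4876 − 0.1948)/(1 − 0.1948) = 0.364

0.364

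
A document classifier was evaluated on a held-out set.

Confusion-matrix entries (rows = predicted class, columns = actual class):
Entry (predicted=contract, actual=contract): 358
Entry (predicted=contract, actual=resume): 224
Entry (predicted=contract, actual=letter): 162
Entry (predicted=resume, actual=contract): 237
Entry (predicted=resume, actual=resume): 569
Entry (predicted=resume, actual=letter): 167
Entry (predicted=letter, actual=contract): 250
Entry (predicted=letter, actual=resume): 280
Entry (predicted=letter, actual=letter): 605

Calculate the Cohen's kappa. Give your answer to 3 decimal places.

0.303

Observed agreement pₒ = trace/N = 1532/2852 = 0.5372
Expected agreement pₑ = Σ (rowᵢ·colᵢ)/N² = (845·744 + 1073·973 + 934·1135)/2852² = 0.3360
κ = (pₒ − pₑ)/(1 − pₑ) = (0.5372 − 0.3360)/(1 − 0.3360) = 0.303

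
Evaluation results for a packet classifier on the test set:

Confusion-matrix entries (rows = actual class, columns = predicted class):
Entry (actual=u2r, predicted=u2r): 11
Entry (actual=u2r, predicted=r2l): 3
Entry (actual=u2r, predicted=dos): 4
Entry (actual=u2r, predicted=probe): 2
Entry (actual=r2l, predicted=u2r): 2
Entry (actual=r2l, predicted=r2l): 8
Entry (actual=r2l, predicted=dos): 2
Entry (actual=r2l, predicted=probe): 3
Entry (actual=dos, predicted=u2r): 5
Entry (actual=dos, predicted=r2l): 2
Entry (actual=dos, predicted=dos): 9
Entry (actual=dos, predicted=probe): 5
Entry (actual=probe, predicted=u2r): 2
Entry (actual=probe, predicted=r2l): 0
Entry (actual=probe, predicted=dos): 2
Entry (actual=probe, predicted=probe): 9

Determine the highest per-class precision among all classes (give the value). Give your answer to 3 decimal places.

Per-class precision (TP/(TP+FP)):
  u2r: TP=11, FP=2+5+2=9 → 11/20 = 0.5500
  r2l: TP=8, FP=3+2+0=5 → 8/13 = 0.6154
  dos: TP=9, FP=4+2+2=8 → 9/17 = 0.5294
  probe: TP=9, FP=2+3+5=10 → 9/19 = 0.4737
Highest is class 'r2l' with precision = 0.615.

0.615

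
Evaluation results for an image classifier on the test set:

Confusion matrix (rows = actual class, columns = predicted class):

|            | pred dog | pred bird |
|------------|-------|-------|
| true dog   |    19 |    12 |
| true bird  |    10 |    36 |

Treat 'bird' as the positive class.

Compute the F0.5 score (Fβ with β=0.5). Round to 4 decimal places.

0.7563

Fβ = (1+β²)·TP / ((1+β²)·TP + β²·FN + FP), with β²=1/4
= 1.25·36 / (1.25·36 + 0.25·10 + 12) = 0.7563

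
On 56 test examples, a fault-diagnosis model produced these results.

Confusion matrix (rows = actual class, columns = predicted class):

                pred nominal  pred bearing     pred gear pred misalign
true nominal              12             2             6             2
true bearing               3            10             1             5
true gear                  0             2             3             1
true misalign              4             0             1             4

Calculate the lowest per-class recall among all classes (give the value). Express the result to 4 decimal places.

0.4444

Per-class recall (TP/(TP+FN)):
  nominal: TP=12, FN=2+6+2=10 → 12/22 = 0.54545
  bearing: TP=10, FN=3+1+5=9 → 10/19 = 0.52632
  gear: TP=3, FN=0+2+1=3 → 3/6 = 0.50000
  misalign: TP=4, FN=4+0+1=5 → 4/9 = 0.44444
Lowest is class 'misalign' with recall = 0.4444.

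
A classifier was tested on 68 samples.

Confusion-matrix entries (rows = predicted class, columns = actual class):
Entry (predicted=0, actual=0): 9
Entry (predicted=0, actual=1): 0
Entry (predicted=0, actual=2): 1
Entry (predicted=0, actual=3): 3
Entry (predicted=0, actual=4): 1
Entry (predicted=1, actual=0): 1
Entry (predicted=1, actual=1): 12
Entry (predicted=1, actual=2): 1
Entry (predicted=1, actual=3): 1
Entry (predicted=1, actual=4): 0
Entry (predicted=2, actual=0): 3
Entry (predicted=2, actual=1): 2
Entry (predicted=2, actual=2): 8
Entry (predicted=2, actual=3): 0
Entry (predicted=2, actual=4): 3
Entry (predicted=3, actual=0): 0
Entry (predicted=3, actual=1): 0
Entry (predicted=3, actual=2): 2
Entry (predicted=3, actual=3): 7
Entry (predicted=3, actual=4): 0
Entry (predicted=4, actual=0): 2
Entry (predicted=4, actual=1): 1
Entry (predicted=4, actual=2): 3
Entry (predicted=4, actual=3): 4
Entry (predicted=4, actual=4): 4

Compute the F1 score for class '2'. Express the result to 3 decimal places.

Treat '2' as positive and all other classes as negative.
F1 score = 2·TP/(2·TP+FP+FN).
2: TP=8, FP=3+2+0+3=8, FN=1+1+2+3=7 → 16/31 = 0.5161

0.516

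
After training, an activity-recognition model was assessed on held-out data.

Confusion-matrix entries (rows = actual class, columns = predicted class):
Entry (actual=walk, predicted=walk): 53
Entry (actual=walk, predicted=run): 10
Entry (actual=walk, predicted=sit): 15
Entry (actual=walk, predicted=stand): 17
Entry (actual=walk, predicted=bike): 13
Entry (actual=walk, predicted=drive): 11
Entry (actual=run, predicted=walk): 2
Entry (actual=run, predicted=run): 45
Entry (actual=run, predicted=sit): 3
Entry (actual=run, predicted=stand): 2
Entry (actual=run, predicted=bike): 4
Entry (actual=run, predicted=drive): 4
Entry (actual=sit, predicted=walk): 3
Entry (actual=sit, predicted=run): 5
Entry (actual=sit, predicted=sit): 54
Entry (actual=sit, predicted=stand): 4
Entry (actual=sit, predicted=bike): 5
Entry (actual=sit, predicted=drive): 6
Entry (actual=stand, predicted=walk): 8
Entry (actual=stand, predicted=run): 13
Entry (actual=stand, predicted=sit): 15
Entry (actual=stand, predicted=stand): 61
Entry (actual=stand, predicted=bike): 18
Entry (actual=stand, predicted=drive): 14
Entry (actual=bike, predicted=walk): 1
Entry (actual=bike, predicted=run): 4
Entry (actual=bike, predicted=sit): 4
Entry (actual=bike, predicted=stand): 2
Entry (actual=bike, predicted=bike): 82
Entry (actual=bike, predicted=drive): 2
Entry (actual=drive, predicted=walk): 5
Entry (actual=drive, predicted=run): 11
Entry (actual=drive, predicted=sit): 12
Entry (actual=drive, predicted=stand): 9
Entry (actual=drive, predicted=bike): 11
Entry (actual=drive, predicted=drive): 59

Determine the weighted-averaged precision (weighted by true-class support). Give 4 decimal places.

Per-class precision (TP/(TP+FP)):
  walk: TP=53, FP=2+3+8+1+5=19 → 53/72 = 0.73611
  run: TP=45, FP=10+5+13+4+11=43 → 45/88 = 0.51136
  sit: TP=54, FP=15+3+15+4+12=49 → 54/103 = 0.52427
  stand: TP=61, FP=17+2+4+2+9=34 → 61/95 = 0.64211
  bike: TP=82, FP=13+4+5+18+11=51 → 82/133 = 0.61654
  drive: TP=59, FP=11+4+6+14+2=37 → 59/96 = 0.61458
Weighted-precision = Σ (supportᵢ/N)·precisionᵢ with N=587: (119/587)·0.73611 + (60/587)·0.51136 + (77/587)·0.52427 + (129/587)·0.64211 + (95/587)·0.61654 + (107/587)·0.61458 = 0.6232

0.6232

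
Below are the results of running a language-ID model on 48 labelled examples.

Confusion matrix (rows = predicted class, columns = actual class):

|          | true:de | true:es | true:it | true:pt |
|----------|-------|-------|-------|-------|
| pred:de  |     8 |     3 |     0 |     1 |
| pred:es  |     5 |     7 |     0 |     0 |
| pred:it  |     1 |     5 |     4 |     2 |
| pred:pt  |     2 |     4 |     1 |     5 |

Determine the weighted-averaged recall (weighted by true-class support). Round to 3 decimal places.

0.500

Per-class recall (TP/(TP+FN)):
  de: TP=8, FN=5+1+2=8 → 8/16 = 0.5000
  es: TP=7, FN=3+5+4=12 → 7/19 = 0.3684
  it: TP=4, FN=0+0+1=1 → 4/5 = 0.8000
  pt: TP=5, FN=1+0+2=3 → 5/8 = 0.6250
Weighted-recall = Σ (supportᵢ/N)·recallᵢ with N=48: (16/48)·0.5000 + (19/48)·0.3684 + (5/48)·0.8000 + (8/48)·0.6250 = 0.500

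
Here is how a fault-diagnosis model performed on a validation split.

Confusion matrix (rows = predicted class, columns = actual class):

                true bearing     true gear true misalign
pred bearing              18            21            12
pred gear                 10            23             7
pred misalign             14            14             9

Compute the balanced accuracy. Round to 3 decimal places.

Balanced accuracy = mean of per-class recall.
  bearing: recall = 18/42 = 0.4286
  gear: recall = 23/58 = 0.3966
  misalign: recall = 9/28 = 0.3214
Mean = (0.4286 + 0.3966 + 0.3214) / 3 = 0.382

0.382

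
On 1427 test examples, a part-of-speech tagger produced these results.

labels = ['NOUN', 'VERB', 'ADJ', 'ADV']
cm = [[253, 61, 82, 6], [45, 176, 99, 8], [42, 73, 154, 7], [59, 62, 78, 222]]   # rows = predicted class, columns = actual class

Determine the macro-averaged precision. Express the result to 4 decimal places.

0.5628

Per-class precision (TP/(TP+FP)):
  NOUN: TP=253, FP=61+82+6=149 → 253/402 = 0.62935
  VERB: TP=176, FP=45+99+8=152 → 176/328 = 0.53659
  ADJ: TP=154, FP=42+73+7=122 → 154/276 = 0.55797
  ADV: TP=222, FP=59+62+78=199 → 222/421 = 0.52732
Macro-precision = mean = (0.62935 + 0.53659 + 0.55797 + 0.52732) / 4 = 0.5628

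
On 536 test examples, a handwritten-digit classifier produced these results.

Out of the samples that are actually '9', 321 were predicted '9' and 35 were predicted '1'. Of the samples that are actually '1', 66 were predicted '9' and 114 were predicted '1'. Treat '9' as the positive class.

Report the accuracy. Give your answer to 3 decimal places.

Accuracy = (TP+TN)/N = (321+114)/536 = 0.812

0.812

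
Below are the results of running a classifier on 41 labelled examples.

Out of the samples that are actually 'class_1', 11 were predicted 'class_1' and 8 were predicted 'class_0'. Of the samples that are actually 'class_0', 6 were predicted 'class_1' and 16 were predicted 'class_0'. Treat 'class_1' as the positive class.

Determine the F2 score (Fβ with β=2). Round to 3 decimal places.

0.591

Fβ = (1+β²)·TP / ((1+β²)·TP + β²·FN + FP), with β²=4
= 5·11 / (5·11 + 4·8 + 6) = 0.591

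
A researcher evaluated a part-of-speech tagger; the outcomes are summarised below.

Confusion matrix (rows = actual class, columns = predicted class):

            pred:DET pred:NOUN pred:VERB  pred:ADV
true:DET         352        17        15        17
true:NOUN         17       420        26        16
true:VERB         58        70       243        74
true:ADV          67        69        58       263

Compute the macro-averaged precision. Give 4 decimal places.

0.7158

Per-class precision (TP/(TP+FP)):
  DET: TP=352, FP=17+58+67=142 → 352/494 = 0.71255
  NOUN: TP=420, FP=17+70+69=156 → 420/576 = 0.72917
  VERB: TP=243, FP=15+26+58=99 → 243/342 = 0.71053
  ADV: TP=263, FP=17+16+74=107 → 263/370 = 0.71081
Macro-precision = mean = (0.71255 + 0.72917 + 0.71053 + 0.71081) / 4 = 0.7158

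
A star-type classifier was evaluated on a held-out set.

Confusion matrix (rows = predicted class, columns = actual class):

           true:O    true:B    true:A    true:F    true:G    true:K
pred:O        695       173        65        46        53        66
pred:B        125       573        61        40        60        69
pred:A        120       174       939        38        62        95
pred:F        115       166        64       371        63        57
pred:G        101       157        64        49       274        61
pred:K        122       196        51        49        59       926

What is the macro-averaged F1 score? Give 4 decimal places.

0.5687

Per-class F1 score (2·TP/(2·TP+FP+FN)):
  O: TP=695, FP=173+65+46+53+66=403, FN=125+120+115+101+122=583 → 1390/2376 = 0.58502
  B: TP=573, FP=125+61+40+60+69=355, FN=173+174+166+157+196=866 → 1146/2367 = 0.48416
  A: TP=939, FP=120+174+38+62+95=489, FN=65+61+64+64+51=305 → 1878/2672 = 0.70284
  F: TP=371, FP=115+166+64+63+57=465, FN=46+40+38+49+49=222 → 742/1429 = 0.51924
  G: TP=274, FP=101+157+64+49+61=432, FN=53+60+62+63+59=297 → 548/1277 = 0.42913
  K: TP=926, FP=122+196+51+49+59=477, FN=66+69+95+57+61=348 → 1852/2677 = 0.69182
Macro-F1 score = mean = (0.58502 + 0.48416 + 0.70284 + 0.51924 + 0.42913 + 0.69182) / 6 = 0.5687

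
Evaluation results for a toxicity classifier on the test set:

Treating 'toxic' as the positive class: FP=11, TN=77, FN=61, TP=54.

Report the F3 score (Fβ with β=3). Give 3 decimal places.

Fβ = (1+β²)·TP / ((1+β²)·TP + β²·FN + FP), with β²=9
= 10·54 / (10·54 + 9·61 + 11) = 0.491

0.491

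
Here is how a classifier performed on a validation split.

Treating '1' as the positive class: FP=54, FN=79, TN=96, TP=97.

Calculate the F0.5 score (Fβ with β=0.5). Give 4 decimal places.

0.6218

Fβ = (1+β²)·TP / ((1+β²)·TP + β²·FN + FP), with β²=1/4
= 1.25·97 / (1.25·97 + 0.25·79 + 54) = 0.6218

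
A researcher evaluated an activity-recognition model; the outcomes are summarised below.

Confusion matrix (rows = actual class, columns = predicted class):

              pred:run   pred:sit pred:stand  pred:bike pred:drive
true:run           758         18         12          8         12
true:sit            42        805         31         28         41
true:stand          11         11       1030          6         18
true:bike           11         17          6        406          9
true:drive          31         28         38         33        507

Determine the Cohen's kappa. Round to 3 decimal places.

0.866

Observed agreement pₒ = trace/N = 3506/3917 = 0.8951
Expected agreement pₑ = Σ (rowᵢ·colᵢ)/N² = (808·853 + 947·879 + 1076·1117 + 449·481 + 637·587)/3917² = 0.2160
κ = (pₒ − pₑ)/(1 − pₑ) = (0.8951 − 0.2160)/(1 − 0.2160) = 0.866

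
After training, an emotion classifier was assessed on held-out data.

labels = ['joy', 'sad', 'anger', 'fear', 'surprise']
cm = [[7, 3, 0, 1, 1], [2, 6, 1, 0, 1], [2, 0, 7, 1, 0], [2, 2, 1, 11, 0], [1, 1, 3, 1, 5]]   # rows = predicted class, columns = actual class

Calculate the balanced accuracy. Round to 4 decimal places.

0.6167

Balanced accuracy = mean of per-class recall.
  joy: recall = 7/14 = 0.50000
  sad: recall = 6/12 = 0.50000
  anger: recall = 7/12 = 0.58333
  fear: recall = 11/14 = 0.78571
  surprise: recall = 5/7 = 0.71429
Mean = (0.50000 + 0.50000 + 0.58333 + 0.78571 + 0.71429) / 5 = 0.6167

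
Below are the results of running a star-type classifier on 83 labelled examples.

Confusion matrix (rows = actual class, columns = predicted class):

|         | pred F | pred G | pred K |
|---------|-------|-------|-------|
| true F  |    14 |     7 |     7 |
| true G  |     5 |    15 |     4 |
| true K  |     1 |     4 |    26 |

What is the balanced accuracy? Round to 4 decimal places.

Balanced accuracy = mean of per-class recall.
  F: recall = 14/28 = 0.50000
  G: recall = 15/24 = 0.62500
  K: recall = 26/31 = 0.83871
Mean = (0.50000 + 0.62500 + 0.83871) / 3 = 0.6546

0.6546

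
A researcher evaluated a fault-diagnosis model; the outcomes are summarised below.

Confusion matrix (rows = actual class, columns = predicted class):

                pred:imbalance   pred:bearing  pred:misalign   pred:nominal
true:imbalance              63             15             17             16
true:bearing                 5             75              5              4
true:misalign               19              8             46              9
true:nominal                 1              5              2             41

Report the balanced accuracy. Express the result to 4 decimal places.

Balanced accuracy = mean of per-class recall.
  imbalance: recall = 63/111 = 0.56757
  bearing: recall = 75/89 = 0.84270
  misalign: recall = 46/82 = 0.56098
  nominal: recall = 41/49 = 0.83673
Mean = (0.56757 + 0.84270 + 0.56098 + 0.83673) / 4 = 0.7020

0.7020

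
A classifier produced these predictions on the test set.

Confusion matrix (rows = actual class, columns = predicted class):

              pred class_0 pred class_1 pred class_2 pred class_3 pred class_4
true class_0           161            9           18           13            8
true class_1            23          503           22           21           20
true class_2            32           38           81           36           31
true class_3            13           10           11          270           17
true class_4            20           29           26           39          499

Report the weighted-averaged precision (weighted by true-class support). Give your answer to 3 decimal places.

Per-class precision (TP/(TP+FP)):
  class_0: TP=161, FP=23+32+13+20=88 → 161/249 = 0.6466
  class_1: TP=503, FP=9+38+10+29=86 → 503/589 = 0.8540
  class_2: TP=81, FP=18+22+11+26=77 → 81/158 = 0.5127
  class_3: TP=270, FP=13+21+36+39=109 → 270/379 = 0.7124
  class_4: TP=499, FP=8+20+31+17=76 → 499/575 = 0.8678
Weighted-precision = Σ (supportᵢ/N)·precisionᵢ with N=1950: (209/1950)·0.6466 + (589/1950)·0.8540 + (218/1950)·0.5127 + (321/1950)·0.7124 + (613/1950)·0.8678 = 0.775

0.775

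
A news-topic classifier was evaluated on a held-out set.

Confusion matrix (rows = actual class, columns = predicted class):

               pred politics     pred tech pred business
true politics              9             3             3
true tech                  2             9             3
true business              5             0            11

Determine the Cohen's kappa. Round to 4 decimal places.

Observed agreement pₒ = trace/N = 29/45 = 0.64444
Expected agreement pₑ = Σ (rowᵢ·colᵢ)/N² = (15·16 + 14·12 + 16·17)/45² = 0.33580
κ = (pₒ − pₑ)/(1 − pₑ) = (0.64444 − 0.33580)/(1 − 0.33580) = 0.4647

0.4647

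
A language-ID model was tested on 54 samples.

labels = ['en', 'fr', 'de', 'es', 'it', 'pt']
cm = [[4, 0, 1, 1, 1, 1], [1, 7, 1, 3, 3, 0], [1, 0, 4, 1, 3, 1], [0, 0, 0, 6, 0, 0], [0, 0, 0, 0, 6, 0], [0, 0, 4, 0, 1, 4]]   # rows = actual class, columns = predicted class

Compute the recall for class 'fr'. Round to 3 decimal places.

0.467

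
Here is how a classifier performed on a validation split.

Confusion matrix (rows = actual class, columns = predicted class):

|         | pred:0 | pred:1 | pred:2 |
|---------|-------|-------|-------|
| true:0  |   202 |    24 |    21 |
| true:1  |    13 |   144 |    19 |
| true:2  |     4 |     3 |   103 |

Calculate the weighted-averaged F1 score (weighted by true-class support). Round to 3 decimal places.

0.844

Per-class F1 score (2·TP/(2·TP+FP+FN)):
  0: TP=202, FP=13+4=17, FN=24+21=45 → 404/466 = 0.8670
  1: TP=144, FP=24+3=27, FN=13+19=32 → 288/347 = 0.8300
  2: TP=103, FP=21+19=40, FN=4+3=7 → 206/253 = 0.8142
Weighted-F1 score = Σ (supportᵢ/N)·F1 scoreᵢ with N=533: (247/533)·0.8670 + (176/533)·0.8300 + (110/533)·0.8142 = 0.844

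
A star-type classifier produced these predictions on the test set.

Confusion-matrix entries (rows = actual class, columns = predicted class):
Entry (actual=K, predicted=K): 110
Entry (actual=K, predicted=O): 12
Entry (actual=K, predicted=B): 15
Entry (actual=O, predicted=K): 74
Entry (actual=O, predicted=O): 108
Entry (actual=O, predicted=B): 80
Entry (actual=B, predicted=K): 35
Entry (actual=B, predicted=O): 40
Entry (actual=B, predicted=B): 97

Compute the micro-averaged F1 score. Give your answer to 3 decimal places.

0.552

Micro-averaging pools counts across classes: ΣTP=315, ΣFP=256, ΣFN=256.
Micro-F1 score = 2·TP/(2·TP+FP+FN) on pooled counts = 0.552 (equals overall accuracy in single-label multiclass).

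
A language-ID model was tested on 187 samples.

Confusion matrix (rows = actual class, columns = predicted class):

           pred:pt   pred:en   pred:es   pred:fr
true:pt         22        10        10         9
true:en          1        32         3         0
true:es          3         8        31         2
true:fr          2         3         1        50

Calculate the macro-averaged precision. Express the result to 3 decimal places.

Per-class precision (TP/(TP+FP)):
  pt: TP=22, FP=1+3+2=6 → 22/28 = 0.7857
  en: TP=32, FP=10+8+3=21 → 32/53 = 0.6038
  es: TP=31, FP=10+3+1=14 → 31/45 = 0.6889
  fr: TP=50, FP=9+0+2=11 → 50/61 = 0.8197
Macro-precision = mean = (0.7857 + 0.6038 + 0.6889 + 0.8197) / 4 = 0.725

0.725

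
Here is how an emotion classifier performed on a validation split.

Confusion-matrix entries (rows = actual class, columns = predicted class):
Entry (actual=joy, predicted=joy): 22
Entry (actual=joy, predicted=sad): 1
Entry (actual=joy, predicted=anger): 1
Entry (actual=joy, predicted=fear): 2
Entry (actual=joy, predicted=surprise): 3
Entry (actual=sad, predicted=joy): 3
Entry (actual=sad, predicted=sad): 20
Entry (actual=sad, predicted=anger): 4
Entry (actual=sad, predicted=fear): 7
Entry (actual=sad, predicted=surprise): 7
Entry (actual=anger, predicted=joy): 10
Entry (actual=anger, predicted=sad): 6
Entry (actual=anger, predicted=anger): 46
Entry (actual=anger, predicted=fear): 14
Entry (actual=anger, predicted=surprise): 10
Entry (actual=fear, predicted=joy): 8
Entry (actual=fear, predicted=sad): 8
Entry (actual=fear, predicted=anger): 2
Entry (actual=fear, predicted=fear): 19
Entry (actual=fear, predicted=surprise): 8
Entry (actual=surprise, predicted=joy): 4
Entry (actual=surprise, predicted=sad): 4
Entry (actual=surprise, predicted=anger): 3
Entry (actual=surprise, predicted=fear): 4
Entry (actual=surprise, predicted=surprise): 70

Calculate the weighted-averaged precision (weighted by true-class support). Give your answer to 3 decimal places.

0.645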